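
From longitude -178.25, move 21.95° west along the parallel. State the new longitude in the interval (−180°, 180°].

Start at -178.25°; shift −21.95° → -200.20°.
-200.20° lies outside (−180°, 180°]; add 360° → +159.80°.

+159.80°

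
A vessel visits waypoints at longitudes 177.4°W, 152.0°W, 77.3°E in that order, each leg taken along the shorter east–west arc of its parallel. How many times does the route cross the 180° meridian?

Leg 1: -177.4° → -152.0°, shortest Δλ = 25.4° (east) — does not cross 180°.
Leg 2: -152.0° → +77.3°, shortest Δλ = -130.7° (west) — crosses 180°.
Total crossings: 1.

1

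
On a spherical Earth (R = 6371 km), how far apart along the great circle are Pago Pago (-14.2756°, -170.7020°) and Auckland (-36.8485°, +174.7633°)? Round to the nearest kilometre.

2894 km

Δλ = 174.7633 − -170.7020 = 345.4653°; wrapped into (−180°, 180°]: -14.5347°.
Δφ = -36.8485 − -14.2756 = -22.5729°.
a = sin²(Δφ/2) + cos φ₁ · cos φ₂ · sin²(Δλ/2) = 0.050714.
c = 2·atan2(√a, √(1−a)) = 0.45429 rad → d = 6371·c ≈ 2894.29 km.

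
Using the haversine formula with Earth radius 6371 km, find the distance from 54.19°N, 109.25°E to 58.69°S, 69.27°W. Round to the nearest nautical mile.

Δλ = -69.27 − 109.25 = -178.52°.
Δφ = -58.69 − 54.19 = -112.88°.
a = sin²(Δφ/2) + cos φ₁ · cos φ₂ · sin²(Δλ/2) = 0.998408.
c = 2·atan2(√a, √(1−a)) = 3.06177 rad → d = 6371·c ≈ 19506.54 km ≈ 10532.69 nmi.

10533 nmi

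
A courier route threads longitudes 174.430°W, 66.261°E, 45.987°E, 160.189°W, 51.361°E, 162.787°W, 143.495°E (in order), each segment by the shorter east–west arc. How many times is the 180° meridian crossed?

5

Leg 1: -174.430° → +66.261°, shortest Δλ = -119.309° (west) — crosses 180°.
Leg 2: +66.261° → +45.987°, shortest Δλ = -20.274° (west) — does not cross 180°.
Leg 3: +45.987° → -160.189°, shortest Δλ = 153.824° (east) — crosses 180°.
Leg 4: -160.189° → +51.361°, shortest Δλ = -148.45° (west) — crosses 180°.
Leg 5: +51.361° → -162.787°, shortest Δλ = 145.852° (east) — crosses 180°.
Leg 6: -162.787° → +143.495°, shortest Δλ = -53.718° (west) — crosses 180°.
Total crossings: 5.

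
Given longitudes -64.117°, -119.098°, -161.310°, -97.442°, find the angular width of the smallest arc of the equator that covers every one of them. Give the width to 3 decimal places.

97.193°

Sort the longitudes: -161.310°, -119.098°, -97.442°, -64.117°.
Eastward gaps between consecutive values (wrapping around): 42.212°, 21.656°, 33.325°, 262.807°.
Largest gap = 262.807° ⇒ minimal covering band is its complement: 360° − 262.807° = 97.193°.
Band runs from -161.310° eastward to -64.117°.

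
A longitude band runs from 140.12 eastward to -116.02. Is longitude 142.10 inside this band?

Yes

Band width going east from +140.12° to -116.02°: ((-116.02 − 140.12) mod 360) = 103.86°.
Offset of +142.10° east of the west edge: ((142.10 − 140.12) mod 360) = 1.98°.
1.98° ≤ 103.86° ⇒ inside.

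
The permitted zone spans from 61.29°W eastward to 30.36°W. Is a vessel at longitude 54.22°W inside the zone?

Yes

Band width going east from -61.29° to -30.36°: ((-30.36 − -61.29) mod 360) = 30.93°.
Offset of -54.22° east of the west edge: ((-54.22 − -61.29) mod 360) = 7.07°.
7.07° ≤ 30.93° ⇒ inside.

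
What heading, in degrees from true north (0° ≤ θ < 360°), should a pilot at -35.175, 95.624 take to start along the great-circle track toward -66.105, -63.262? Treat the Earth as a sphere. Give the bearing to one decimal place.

188.6°

Δλ = -63.262 − 95.624 = -158.886°.
θ = atan2( sin Δλ · cos φ₂ , cos φ₁ · sin φ₂ − sin φ₁ · cos φ₂ · cos Δλ )
  = atan2(-0.14591, -0.96502) = -171.402° → normalised to [0°, 360°): 188.598°.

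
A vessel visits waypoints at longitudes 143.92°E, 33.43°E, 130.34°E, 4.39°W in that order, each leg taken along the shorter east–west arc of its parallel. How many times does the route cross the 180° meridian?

Leg 1: +143.92° → +33.43°, shortest Δλ = -110.49° (west) — does not cross 180°.
Leg 2: +33.43° → +130.34°, shortest Δλ = 96.91° (east) — does not cross 180°.
Leg 3: +130.34° → -4.39°, shortest Δλ = -134.73° (west) — does not cross 180°.
Total crossings: 0.

0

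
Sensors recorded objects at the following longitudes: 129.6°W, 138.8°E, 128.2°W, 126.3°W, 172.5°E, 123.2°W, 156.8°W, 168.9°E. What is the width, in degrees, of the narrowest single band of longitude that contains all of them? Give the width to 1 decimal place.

Sort the longitudes: -156.8°, -129.6°, -128.2°, -126.3°, -123.2°, +138.8°, +168.9°, +172.5°.
Eastward gaps between consecutive values (wrapping around): 27.2°, 1.4°, 1.9°, 3.1°, 262.0°, 30.1°, 3.6°, 30.7°.
Largest gap = 262.0° ⇒ minimal covering band is its complement: 360° − 262.0° = 98.0°.
Band runs from +138.8° eastward to -123.2°, crossing the antimeridian.

98.0°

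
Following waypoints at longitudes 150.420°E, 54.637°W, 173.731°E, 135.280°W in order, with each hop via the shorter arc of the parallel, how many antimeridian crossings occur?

3

Leg 1: +150.420° → -54.637°, shortest Δλ = 154.943° (east) — crosses 180°.
Leg 2: -54.637° → +173.731°, shortest Δλ = -131.632° (west) — crosses 180°.
Leg 3: +173.731° → -135.280°, shortest Δλ = 50.989° (east) — crosses 180°.
Total crossings: 3.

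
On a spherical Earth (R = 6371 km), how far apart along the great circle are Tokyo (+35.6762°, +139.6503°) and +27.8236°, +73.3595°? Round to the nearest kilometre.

6212 km

Δλ = 73.3595 − 139.6503 = -66.2908°.
Δφ = 27.8236 − 35.6762 = -7.8526°.
a = sin²(Δφ/2) + cos φ₁ · cos φ₂ · sin²(Δλ/2) = 0.219460.
c = 2·atan2(√a, √(1−a)) = 0.97511 rad → d = 6371·c ≈ 6212.40 km.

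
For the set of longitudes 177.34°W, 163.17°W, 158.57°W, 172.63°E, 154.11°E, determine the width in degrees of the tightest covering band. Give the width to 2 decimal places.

Sort the longitudes: -177.34°, -163.17°, -158.57°, +154.11°, +172.63°.
Eastward gaps between consecutive values (wrapping around): 14.17°, 4.60°, 312.68°, 18.52°, 10.03°.
Largest gap = 312.68° ⇒ minimal covering band is its complement: 360° − 312.68° = 47.32°.
Band runs from +154.11° eastward to -158.57°, crossing the antimeridian.

47.32°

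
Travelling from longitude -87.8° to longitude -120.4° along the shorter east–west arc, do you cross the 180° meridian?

No

Signed shortest Δλ = ((-120.4 − -87.8 + 180) mod 360) − 180 = -32.6°.
Going west by 32.6° from -87.8° reaches -120.4° without touching 180°.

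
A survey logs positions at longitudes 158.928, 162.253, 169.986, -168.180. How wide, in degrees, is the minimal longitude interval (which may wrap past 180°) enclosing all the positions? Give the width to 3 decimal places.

Sort the longitudes: -168.180°, +158.928°, +162.253°, +169.986°.
Eastward gaps between consecutive values (wrapping around): 327.108°, 3.325°, 7.733°, 21.834°.
Largest gap = 327.108° ⇒ minimal covering band is its complement: 360° − 327.108° = 32.892°.
Band runs from +158.928° eastward to -168.180°, crossing the antimeridian.

32.892°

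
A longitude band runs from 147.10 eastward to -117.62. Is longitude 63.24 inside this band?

No

Band width going east from +147.10° to -117.62°: ((-117.62 − 147.10) mod 360) = 95.28°.
Offset of +63.24° east of the west edge: ((63.24 − 147.10) mod 360) = 276.14°.
276.14° > 95.28° ⇒ outside.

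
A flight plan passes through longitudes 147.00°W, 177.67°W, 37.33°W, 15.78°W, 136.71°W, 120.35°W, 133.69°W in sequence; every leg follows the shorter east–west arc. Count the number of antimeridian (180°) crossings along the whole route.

Leg 1: -147.00° → -177.67°, shortest Δλ = -30.67° (west) — does not cross 180°.
Leg 2: -177.67° → -37.33°, shortest Δλ = 140.34° (east) — does not cross 180°.
Leg 3: -37.33° → -15.78°, shortest Δλ = 21.55° (east) — does not cross 180°.
Leg 4: -15.78° → -136.71°, shortest Δλ = -120.93° (west) — does not cross 180°.
Leg 5: -136.71° → -120.35°, shortest Δλ = 16.36° (east) — does not cross 180°.
Leg 6: -120.35° → -133.69°, shortest Δλ = -13.34° (west) — does not cross 180°.
Total crossings: 0.

0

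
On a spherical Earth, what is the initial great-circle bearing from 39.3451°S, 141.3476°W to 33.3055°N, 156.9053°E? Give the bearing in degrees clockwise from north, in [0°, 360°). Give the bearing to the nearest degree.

313°

Δλ = 156.9053 − -141.3476 = 298.2529°; wrapped into (−180°, 180°]: -61.7471°.
θ = atan2( sin Δλ · cos φ₂ , cos φ₁ · sin φ₂ − sin φ₁ · cos φ₂ · cos Δλ )
  = atan2(-0.73619, 0.67546) = -47.463° → normalised to [0°, 360°): 312.537°.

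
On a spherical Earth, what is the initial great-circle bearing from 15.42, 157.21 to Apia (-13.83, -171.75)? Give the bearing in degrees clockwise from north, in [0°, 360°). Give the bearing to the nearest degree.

Δλ = -171.75 − 157.21 = -328.96°; wrapped into (−180°, 180°]: 31.04°.
θ = atan2( sin Δλ · cos φ₂ , cos φ₁ · sin φ₂ − sin φ₁ · cos φ₂ · cos Δλ )
  = atan2(0.50069, -0.45165) = 132.052° → normalised to [0°, 360°): 132.052°.

132°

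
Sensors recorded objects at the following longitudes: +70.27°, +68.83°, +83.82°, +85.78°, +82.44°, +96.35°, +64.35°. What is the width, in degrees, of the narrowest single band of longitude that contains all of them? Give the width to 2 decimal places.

Sort the longitudes: +64.35°, +68.83°, +70.27°, +82.44°, +83.82°, +85.78°, +96.35°.
Eastward gaps between consecutive values (wrapping around): 4.48°, 1.44°, 12.17°, 1.38°, 1.96°, 10.57°, 328.00°.
Largest gap = 328.00° ⇒ minimal covering band is its complement: 360° − 328.00° = 32.00°.
Band runs from +64.35° eastward to +96.35°.

32.00°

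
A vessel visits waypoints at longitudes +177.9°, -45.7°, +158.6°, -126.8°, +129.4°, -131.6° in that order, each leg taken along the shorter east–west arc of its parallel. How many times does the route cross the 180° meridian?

5

Leg 1: +177.9° → -45.7°, shortest Δλ = 136.4° (east) — crosses 180°.
Leg 2: -45.7° → +158.6°, shortest Δλ = -155.7° (west) — crosses 180°.
Leg 3: +158.6° → -126.8°, shortest Δλ = 74.6° (east) — crosses 180°.
Leg 4: -126.8° → +129.4°, shortest Δλ = -103.8° (west) — crosses 180°.
Leg 5: +129.4° → -131.6°, shortest Δλ = 99.0° (east) — crosses 180°.
Total crossings: 5.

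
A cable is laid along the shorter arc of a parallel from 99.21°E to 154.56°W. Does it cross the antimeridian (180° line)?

Yes

Naïve |-154.56 − 99.21| = 253.77° > 180°, so the shorter arc goes the other way round — across 180°.
Signed shortest Δλ = ((-154.56 − 99.21 + 180) mod 360) − 180 = 106.23°.
Going east by 106.23° from +99.21° passes through 180° before reaching -154.56°.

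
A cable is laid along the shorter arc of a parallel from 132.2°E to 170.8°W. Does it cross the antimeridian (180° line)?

Naïve |-170.8 − 132.2| = 303.0° > 180°, so the shorter arc goes the other way round — across 180°.
Signed shortest Δλ = ((-170.8 − 132.2 + 180) mod 360) − 180 = 57.0°.
Going east by 57.0° from +132.2° passes through 180° before reaching -170.8°.

Yes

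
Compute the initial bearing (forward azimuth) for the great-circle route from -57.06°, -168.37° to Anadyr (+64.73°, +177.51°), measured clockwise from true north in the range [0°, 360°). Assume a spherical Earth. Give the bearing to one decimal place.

352.9°

Δλ = 177.51 − -168.37 = 345.88°; wrapped into (−180°, 180°]: -14.12°.
θ = atan2( sin Δλ · cos φ₂ , cos φ₁ · sin φ₂ − sin φ₁ · cos φ₂ · cos Δλ )
  = atan2(-0.10414, 0.83916) = -7.074° → normalised to [0°, 360°): 352.926°.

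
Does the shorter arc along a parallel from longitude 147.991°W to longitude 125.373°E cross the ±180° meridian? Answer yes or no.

Yes

Naïve |125.373 − -147.991| = 273.364° > 180°, so the shorter arc goes the other way round — across 180°.
Signed shortest Δλ = ((125.373 − -147.991 + 180) mod 360) − 180 = -86.636°.
Going west by 86.636° from -147.991° passes through 180° before reaching +125.373°.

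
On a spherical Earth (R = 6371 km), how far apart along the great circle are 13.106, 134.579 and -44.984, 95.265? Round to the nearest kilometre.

Δλ = 95.265 − 134.579 = -39.314°.
Δφ = -44.984 − 13.106 = -58.090°.
a = sin²(Δφ/2) + cos φ₁ · cos φ₂ · sin²(Δλ/2) = 0.313659.
c = 2·atan2(√a, √(1−a)) = 1.18890 rad → d = 6371·c ≈ 7574.47 km.

7574 km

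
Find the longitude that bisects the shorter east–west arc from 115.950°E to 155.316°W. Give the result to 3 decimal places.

160.317°E

Signed shortest Δλ from +115.950° to -155.316° is +88.734°.
Midpoint longitude = +115.950° + (+88.734°)/2 = +115.950° + 44.367° = +160.317°.
(The naïve average (+115.950 + -155.316)/2 = -19.683° is on the wrong side of the globe.)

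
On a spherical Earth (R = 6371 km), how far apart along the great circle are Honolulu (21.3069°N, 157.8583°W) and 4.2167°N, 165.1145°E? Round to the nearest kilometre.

4424 km

Δλ = 165.1145 − -157.8583 = 322.9728°; wrapped into (−180°, 180°]: -37.0272°.
Δφ = 4.2167 − 21.3069 = -17.0902°.
a = sin²(Δφ/2) + cos φ₁ · cos φ₂ · sin²(Δλ/2) = 0.115758.
c = 2·atan2(√a, √(1−a)) = 0.69433 rad → d = 6371·c ≈ 4423.55 km.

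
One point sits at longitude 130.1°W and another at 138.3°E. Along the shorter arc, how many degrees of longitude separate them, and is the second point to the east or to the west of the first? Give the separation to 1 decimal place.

Raw difference: 138.3 − -130.1 = 268.4°.
Normalise into (−180°, 180°]: 268.4° − 360° = -91.6°.
Negative ⇒ the second point lies to the west; separation 91.6°.

91.6° west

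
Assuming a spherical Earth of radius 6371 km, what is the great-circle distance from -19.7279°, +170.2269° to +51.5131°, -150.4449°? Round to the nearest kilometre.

Δλ = -150.4449 − 170.2269 = -320.6718°; wrapped into (−180°, 180°]: 39.3282°.
Δφ = 51.5131 − -19.7279 = 71.2410°.
a = sin²(Δφ/2) + cos φ₁ · cos φ₂ · sin²(Δλ/2) = 0.405540.
c = 2·atan2(√a, √(1−a)) = 1.38073 rad → d = 6371·c ≈ 8796.66 km.

8797 km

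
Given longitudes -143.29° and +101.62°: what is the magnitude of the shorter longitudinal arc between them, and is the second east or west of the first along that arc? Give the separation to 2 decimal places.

Raw difference: 101.62 − -143.29 = 244.91°.
Normalise into (−180°, 180°]: 244.91° − 360° = -115.09°.
Negative ⇒ the second point lies to the west; separation 115.09°.

115.09° west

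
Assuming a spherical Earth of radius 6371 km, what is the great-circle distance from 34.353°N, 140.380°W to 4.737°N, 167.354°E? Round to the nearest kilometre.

Δλ = 167.354 − -140.380 = 307.734°; wrapped into (−180°, 180°]: -52.266°.
Δφ = 4.737 − 34.353 = -29.616°.
a = sin²(Δφ/2) + cos φ₁ · cos φ₂ · sin²(Δλ/2) = 0.224938.
c = 2·atan2(√a, √(1−a)) = 0.98828 rad → d = 6371·c ≈ 6296.35 km.

6296 km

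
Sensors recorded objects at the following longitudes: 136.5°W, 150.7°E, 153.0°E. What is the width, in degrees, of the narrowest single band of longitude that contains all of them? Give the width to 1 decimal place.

72.8°

Sort the longitudes: -136.5°, +150.7°, +153.0°.
Eastward gaps between consecutive values (wrapping around): 287.2°, 2.3°, 70.5°.
Largest gap = 287.2° ⇒ minimal covering band is its complement: 360° − 287.2° = 72.8°.
Band runs from +150.7° eastward to -136.5°, crossing the antimeridian.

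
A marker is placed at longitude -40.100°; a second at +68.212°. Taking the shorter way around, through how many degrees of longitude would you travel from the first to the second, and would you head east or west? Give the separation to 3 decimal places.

108.312° east

Raw difference: 68.212 − -40.100 = 108.312°.
Normalise into (−180°, 180°]: 108.312° stays 108.312°.
Positive ⇒ the second point lies to the east; separation 108.312°.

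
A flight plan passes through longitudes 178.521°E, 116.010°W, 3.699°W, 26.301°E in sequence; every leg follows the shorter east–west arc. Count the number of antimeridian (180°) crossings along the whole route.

Leg 1: +178.521° → -116.010°, shortest Δλ = 65.469° (east) — crosses 180°.
Leg 2: -116.010° → -3.699°, shortest Δλ = 112.311° (east) — does not cross 180°.
Leg 3: -3.699° → +26.301°, shortest Δλ = 30.0° (east) — does not cross 180°.
Total crossings: 1.

1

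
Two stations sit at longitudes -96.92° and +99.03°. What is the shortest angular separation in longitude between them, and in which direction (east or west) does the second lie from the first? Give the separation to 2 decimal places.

Raw difference: 99.03 − -96.92 = 195.95°.
Normalise into (−180°, 180°]: 195.95° − 360° = -164.05°.
Negative ⇒ the second point lies to the west; separation 164.05°.

164.05° west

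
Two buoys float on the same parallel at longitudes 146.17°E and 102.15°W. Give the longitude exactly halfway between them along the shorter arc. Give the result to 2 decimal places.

Signed shortest Δλ from +146.17° to -102.15° is +111.68°.
Midpoint longitude = +146.17° + (+111.68°)/2 = +146.17° + 55.84° = +202.01°.
Normalise into (−180°, 180°]: -157.99°.
(The naïve average (+146.17 + -102.15)/2 = 22.01° is on the wrong side of the globe.)

157.99°W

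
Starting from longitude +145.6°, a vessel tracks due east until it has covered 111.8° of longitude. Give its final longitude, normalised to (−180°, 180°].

-102.6°

Start at +145.6°; shift +111.8° → +257.4°.
+257.4° lies outside (−180°, 180°]; subtract 360° → -102.6°.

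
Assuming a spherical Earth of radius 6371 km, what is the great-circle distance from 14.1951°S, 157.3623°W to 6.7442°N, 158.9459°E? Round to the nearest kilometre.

5353 km

Δλ = 158.9459 − -157.3623 = 316.3082°; wrapped into (−180°, 180°]: -43.6918°.
Δφ = 6.7442 − -14.1951 = 20.9393°.
a = sin²(Δφ/2) + cos φ₁ · cos φ₂ · sin²(Δλ/2) = 0.166330.
c = 2·atan2(√a, √(1−a)) = 0.84017 rad → d = 6371·c ≈ 5352.70 km.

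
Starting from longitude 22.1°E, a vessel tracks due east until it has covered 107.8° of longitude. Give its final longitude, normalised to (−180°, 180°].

129.9°E

Start at +22.1°; shift +107.8° → +129.9°.
+129.9° already lies in (−180°, 180°].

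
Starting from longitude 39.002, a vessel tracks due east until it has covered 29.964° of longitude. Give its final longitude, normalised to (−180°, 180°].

Start at +39.002°; shift +29.964° → +68.966°.
+68.966° already lies in (−180°, 180°].

+68.966°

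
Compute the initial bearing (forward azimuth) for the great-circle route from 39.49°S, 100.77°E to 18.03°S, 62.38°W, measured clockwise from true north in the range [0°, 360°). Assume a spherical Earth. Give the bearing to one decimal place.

198.6°

Δλ = -62.38 − 100.77 = -163.15°.
θ = atan2( sin Δλ · cos φ₂ , cos φ₁ · sin φ₂ − sin φ₁ · cos φ₂ · cos Δλ )
  = atan2(-0.27563, -0.81762) = -161.370° → normalised to [0°, 360°): 198.630°.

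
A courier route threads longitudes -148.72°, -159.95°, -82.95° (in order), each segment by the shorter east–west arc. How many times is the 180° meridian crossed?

0

Leg 1: -148.72° → -159.95°, shortest Δλ = -11.23° (west) — does not cross 180°.
Leg 2: -159.95° → -82.95°, shortest Δλ = 77.0° (east) — does not cross 180°.
Total crossings: 0.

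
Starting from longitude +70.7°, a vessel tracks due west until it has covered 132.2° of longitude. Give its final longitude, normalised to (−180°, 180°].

Start at +70.7°; shift −132.2° → -61.5°.
-61.5° already lies in (−180°, 180°].

-61.5°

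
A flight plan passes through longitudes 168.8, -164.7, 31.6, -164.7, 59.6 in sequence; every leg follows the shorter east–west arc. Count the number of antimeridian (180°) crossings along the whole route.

Leg 1: +168.8° → -164.7°, shortest Δλ = 26.5° (east) — crosses 180°.
Leg 2: -164.7° → +31.6°, shortest Δλ = -163.7° (west) — crosses 180°.
Leg 3: +31.6° → -164.7°, shortest Δλ = 163.7° (east) — crosses 180°.
Leg 4: -164.7° → +59.6°, shortest Δλ = -135.7° (west) — crosses 180°.
Total crossings: 4.

4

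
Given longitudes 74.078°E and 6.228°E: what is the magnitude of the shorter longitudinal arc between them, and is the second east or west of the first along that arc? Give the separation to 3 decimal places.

Raw difference: 6.228 − 74.078 = -67.85°.
Normalise into (−180°, 180°]: -67.85° stays -67.85°.
Negative ⇒ the second point lies to the west; separation 67.850°.

67.850° west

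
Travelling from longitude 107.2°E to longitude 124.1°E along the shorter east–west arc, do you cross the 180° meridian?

Signed shortest Δλ = ((124.1 − 107.2 + 180) mod 360) − 180 = 16.9°.
Going east by 16.9° from +107.2° reaches +124.1° without touching 180°.

No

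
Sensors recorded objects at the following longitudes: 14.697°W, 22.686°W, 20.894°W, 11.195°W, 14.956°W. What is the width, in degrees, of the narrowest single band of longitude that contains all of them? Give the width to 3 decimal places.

Sort the longitudes: -22.686°, -20.894°, -14.956°, -14.697°, -11.195°.
Eastward gaps between consecutive values (wrapping around): 1.792°, 5.938°, 0.259°, 3.502°, 348.509°.
Largest gap = 348.509° ⇒ minimal covering band is its complement: 360° − 348.509° = 11.491°.
Band runs from -22.686° eastward to -11.195°.

11.491°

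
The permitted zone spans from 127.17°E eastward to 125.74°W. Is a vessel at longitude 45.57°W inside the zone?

Band width going east from +127.17° to -125.74°: ((-125.74 − 127.17) mod 360) = 107.09°.
Offset of -45.57° east of the west edge: ((-45.57 − 127.17) mod 360) = 187.26°.
187.26° > 107.09° ⇒ outside.

No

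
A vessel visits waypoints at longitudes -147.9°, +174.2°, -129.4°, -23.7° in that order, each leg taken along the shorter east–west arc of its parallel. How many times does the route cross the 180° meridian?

Leg 1: -147.9° → +174.2°, shortest Δλ = -37.9° (west) — crosses 180°.
Leg 2: +174.2° → -129.4°, shortest Δλ = 56.4° (east) — crosses 180°.
Leg 3: -129.4° → -23.7°, shortest Δλ = 105.7° (east) — does not cross 180°.
Total crossings: 2.

2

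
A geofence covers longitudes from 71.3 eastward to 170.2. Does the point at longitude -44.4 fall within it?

No

Band width going east from +71.3° to +170.2°: ((170.2 − 71.3) mod 360) = 98.9°.
Offset of -44.4° east of the west edge: ((-44.4 − 71.3) mod 360) = 244.3°.
244.3° > 98.9° ⇒ outside.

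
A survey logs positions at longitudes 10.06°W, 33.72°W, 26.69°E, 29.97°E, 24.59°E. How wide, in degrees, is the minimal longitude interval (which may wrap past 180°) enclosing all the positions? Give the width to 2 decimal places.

Sort the longitudes: -33.72°, -10.06°, +24.59°, +26.69°, +29.97°.
Eastward gaps between consecutive values (wrapping around): 23.66°, 34.65°, 2.10°, 3.28°, 296.31°.
Largest gap = 296.31° ⇒ minimal covering band is its complement: 360° − 296.31° = 63.69°.
Band runs from -33.72° eastward to +29.97°.

63.69°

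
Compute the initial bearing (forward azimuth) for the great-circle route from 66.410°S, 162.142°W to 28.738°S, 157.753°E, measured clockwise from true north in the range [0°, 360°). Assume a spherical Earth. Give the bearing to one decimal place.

Δλ = 157.753 − -162.142 = 319.895°; wrapped into (−180°, 180°]: -40.105°.
θ = atan2( sin Δλ · cos φ₂ , cos φ₁ · sin φ₂ − sin φ₁ · cos φ₂ · cos Δλ )
  = atan2(-0.56484, 0.42220) = -53.223° → normalised to [0°, 360°): 306.777°.

306.8°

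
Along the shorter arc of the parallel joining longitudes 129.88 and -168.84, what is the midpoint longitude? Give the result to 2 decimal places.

+160.52°

Signed shortest Δλ from +129.88° to -168.84° is +61.28°.
Midpoint longitude = +129.88° + (+61.28°)/2 = +129.88° + 30.64° = +160.52°.
(The naïve average (+129.88 + -168.84)/2 = -19.48° is on the wrong side of the globe.)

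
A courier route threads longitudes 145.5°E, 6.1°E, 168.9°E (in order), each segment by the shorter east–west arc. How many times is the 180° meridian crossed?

0

Leg 1: +145.5° → +6.1°, shortest Δλ = -139.4° (west) — does not cross 180°.
Leg 2: +6.1° → +168.9°, shortest Δλ = 162.8° (east) — does not cross 180°.
Total crossings: 0.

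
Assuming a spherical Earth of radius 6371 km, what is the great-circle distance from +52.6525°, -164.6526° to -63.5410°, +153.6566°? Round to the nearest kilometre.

Δλ = 153.6566 − -164.6526 = 318.3092°; wrapped into (−180°, 180°]: -41.6908°.
Δφ = -63.5410 − 52.6525 = -116.1935°.
a = sin²(Δφ/2) + cos φ₁ · cos φ₂ · sin²(Δλ/2) = 0.754929.
c = 2·atan2(√a, √(1−a)) = 2.10582 rad → d = 6371·c ≈ 13416.15 km.

13416 km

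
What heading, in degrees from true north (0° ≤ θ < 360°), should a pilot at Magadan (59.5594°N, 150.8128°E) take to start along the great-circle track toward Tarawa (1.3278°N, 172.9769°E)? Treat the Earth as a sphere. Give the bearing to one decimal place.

154.4°

Δλ = 172.9769 − 150.8128 = 22.1641°.
θ = atan2( sin Δλ · cos φ₂ , cos φ₁ · sin φ₂ − sin φ₁ · cos φ₂ · cos Δλ )
  = atan2(0.37716, -0.78649) = 154.380° → normalised to [0°, 360°): 154.380°.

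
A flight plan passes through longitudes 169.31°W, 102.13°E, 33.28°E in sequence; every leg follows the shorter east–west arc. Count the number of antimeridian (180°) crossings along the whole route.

1

Leg 1: -169.31° → +102.13°, shortest Δλ = -88.56° (west) — crosses 180°.
Leg 2: +102.13° → +33.28°, shortest Δλ = -68.85° (west) — does not cross 180°.
Total crossings: 1.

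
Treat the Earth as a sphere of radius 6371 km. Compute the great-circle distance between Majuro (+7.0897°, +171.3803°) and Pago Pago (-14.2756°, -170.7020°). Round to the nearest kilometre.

Δλ = -170.7020 − 171.3803 = -342.0823°; wrapped into (−180°, 180°]: 17.9177°.
Δφ = -14.2756 − 7.0897 = -21.3653°.
a = sin²(Δφ/2) + cos φ₁ · cos φ₂ · sin²(Δλ/2) = 0.057683.
c = 2·atan2(√a, √(1−a)) = 0.48509 rad → d = 6371·c ≈ 3090.51 km.

3091 km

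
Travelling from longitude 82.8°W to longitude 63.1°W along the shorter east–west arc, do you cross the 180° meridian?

No

Signed shortest Δλ = ((-63.1 − -82.8 + 180) mod 360) − 180 = 19.7°.
Going east by 19.7° from -82.8° reaches -63.1° without touching 180°.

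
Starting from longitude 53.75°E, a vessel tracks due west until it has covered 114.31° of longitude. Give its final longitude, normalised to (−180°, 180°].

Start at +53.75°; shift −114.31° → -60.56°.
-60.56° already lies in (−180°, 180°].

60.56°W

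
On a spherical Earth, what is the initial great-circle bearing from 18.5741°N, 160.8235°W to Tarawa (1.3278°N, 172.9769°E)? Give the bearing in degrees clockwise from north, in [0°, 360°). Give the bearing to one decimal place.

Δλ = 172.9769 − -160.8235 = 333.8004°; wrapped into (−180°, 180°]: -26.1996°.
θ = atan2( sin Δλ · cos φ₂ , cos φ₁ · sin φ₂ − sin φ₁ · cos φ₂ · cos Δλ )
  = atan2(-0.44138, -0.26376) = -120.862° → normalised to [0°, 360°): 239.138°.

239.1°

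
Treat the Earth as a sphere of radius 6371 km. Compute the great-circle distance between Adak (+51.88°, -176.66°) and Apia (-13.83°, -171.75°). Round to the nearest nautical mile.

3954 nmi

Δλ = -171.75 − -176.66 = 4.91°.
Δφ = -13.83 − 51.88 = -65.71°.
a = sin²(Δφ/2) + cos φ₁ · cos φ₂ · sin²(Δλ/2) = 0.295422.
c = 2·atan2(√a, √(1−a)) = 1.14927 rad → d = 6371·c ≈ 7321.99 km ≈ 3953.56 nmi.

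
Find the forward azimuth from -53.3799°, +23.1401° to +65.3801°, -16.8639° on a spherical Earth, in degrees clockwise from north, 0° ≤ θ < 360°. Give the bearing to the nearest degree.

Δλ = -16.8639 − 23.1401 = -40.0040°.
θ = atan2( sin Δλ · cos φ₂ , cos φ₁ · sin φ₂ − sin φ₁ · cos φ₂ · cos Δλ )
  = atan2(-0.26781, 0.79840) = -18.543° → normalised to [0°, 360°): 341.457°.

341°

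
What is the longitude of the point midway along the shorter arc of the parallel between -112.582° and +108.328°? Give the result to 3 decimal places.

Signed shortest Δλ from -112.582° to +108.328° is -139.090°.
Midpoint longitude = -112.582° + (-139.090°)/2 = -112.582° − 69.545° = -182.127°.
Normalise into (−180°, 180°]: +177.873°.
(The naïve average (-112.582 + +108.328)/2 = -2.127° is on the wrong side of the globe.)

+177.873°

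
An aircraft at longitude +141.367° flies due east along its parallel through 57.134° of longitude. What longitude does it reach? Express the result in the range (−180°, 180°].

Start at +141.367°; shift +57.134° → +198.501°.
+198.501° lies outside (−180°, 180°]; subtract 360° → -161.499°.

-161.499°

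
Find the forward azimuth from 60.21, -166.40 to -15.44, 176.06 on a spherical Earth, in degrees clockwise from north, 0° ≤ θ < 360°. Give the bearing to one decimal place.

197.3°

Δλ = 176.06 − -166.40 = 342.46°; wrapped into (−180°, 180°]: -17.54°.
θ = atan2( sin Δλ · cos φ₂ , cos φ₁ · sin φ₂ − sin φ₁ · cos φ₂ · cos Δλ )
  = atan2(-0.29049, -0.92991) = -162.652° → normalised to [0°, 360°): 197.348°.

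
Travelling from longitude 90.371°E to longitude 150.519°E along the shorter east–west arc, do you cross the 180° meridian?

Signed shortest Δλ = ((150.519 − 90.371 + 180) mod 360) − 180 = 60.148°.
Going east by 60.148° from +90.371° reaches +150.519° without touching 180°.

No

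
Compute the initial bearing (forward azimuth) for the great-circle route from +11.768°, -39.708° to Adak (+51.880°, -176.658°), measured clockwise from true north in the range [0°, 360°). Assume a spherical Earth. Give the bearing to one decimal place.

Δλ = -176.658 − -39.708 = -136.950°.
θ = atan2( sin Δλ · cos φ₂ , cos φ₁ · sin φ₂ − sin φ₁ · cos φ₂ · cos Δλ )
  = atan2(-0.42140, 0.86219) = -26.047° → normalised to [0°, 360°): 333.953°.

334.0°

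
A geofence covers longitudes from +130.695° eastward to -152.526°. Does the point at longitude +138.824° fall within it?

Yes

Band width going east from +130.695° to -152.526°: ((-152.526 − 130.695) mod 360) = 76.779°.
Offset of +138.824° east of the west edge: ((138.824 − 130.695) mod 360) = 8.129°.
8.129° ≤ 76.779° ⇒ inside.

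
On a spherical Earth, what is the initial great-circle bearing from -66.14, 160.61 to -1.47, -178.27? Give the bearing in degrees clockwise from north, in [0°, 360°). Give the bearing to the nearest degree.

Δλ = -178.27 − 160.61 = -338.88°; wrapped into (−180°, 180°]: 21.12°.
θ = atan2( sin Δλ · cos φ₂ , cos φ₁ · sin φ₂ − sin φ₁ · cos φ₂ · cos Δλ )
  = atan2(0.36020, 0.84245) = 23.150° → normalised to [0°, 360°): 23.150°.

23°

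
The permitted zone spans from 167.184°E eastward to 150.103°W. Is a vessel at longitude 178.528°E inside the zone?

Yes

Band width going east from +167.184° to -150.103°: ((-150.103 − 167.184) mod 360) = 42.713°.
Offset of +178.528° east of the west edge: ((178.528 − 167.184) mod 360) = 11.344°.
11.344° ≤ 42.713° ⇒ inside.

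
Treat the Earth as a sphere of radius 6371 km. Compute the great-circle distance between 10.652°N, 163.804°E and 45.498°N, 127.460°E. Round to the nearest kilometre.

5185 km

Δλ = 127.460 − 163.804 = -36.344°.
Δφ = 45.498 − 10.652 = 34.846°.
a = sin²(Δφ/2) + cos φ₁ · cos φ₂ · sin²(Δλ/2) = 0.156655.
c = 2·atan2(√a, √(1−a)) = 0.81387 rad → d = 6371·c ≈ 5185.17 km.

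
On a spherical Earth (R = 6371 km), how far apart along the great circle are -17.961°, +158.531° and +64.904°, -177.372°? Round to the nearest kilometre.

Δλ = -177.372 − 158.531 = -335.903°; wrapped into (−180°, 180°]: 24.097°.
Δφ = 64.904 − -17.961 = 82.865°.
a = sin²(Δφ/2) + cos φ₁ · cos φ₂ · sin²(Δλ/2) = 0.455476.
c = 2·atan2(√a, √(1−a)) = 1.48163 rad → d = 6371·c ≈ 9439.47 km.

9439 km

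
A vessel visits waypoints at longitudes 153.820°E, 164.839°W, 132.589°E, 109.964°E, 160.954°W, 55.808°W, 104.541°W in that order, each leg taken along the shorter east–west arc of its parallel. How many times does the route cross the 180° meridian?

Leg 1: +153.820° → -164.839°, shortest Δλ = 41.341° (east) — crosses 180°.
Leg 2: -164.839° → +132.589°, shortest Δλ = -62.572° (west) — crosses 180°.
Leg 3: +132.589° → +109.964°, shortest Δλ = -22.625° (west) — does not cross 180°.
Leg 4: +109.964° → -160.954°, shortest Δλ = 89.082° (east) — crosses 180°.
Leg 5: -160.954° → -55.808°, shortest Δλ = 105.146° (east) — does not cross 180°.
Leg 6: -55.808° → -104.541°, shortest Δλ = -48.733° (west) — does not cross 180°.
Total crossings: 3.

3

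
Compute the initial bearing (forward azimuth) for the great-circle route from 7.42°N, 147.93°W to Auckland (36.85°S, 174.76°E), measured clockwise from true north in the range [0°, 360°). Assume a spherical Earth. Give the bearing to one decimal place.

215.6°

Δλ = 174.76 − -147.93 = 322.69°; wrapped into (−180°, 180°]: -37.31°.
θ = atan2( sin Δλ · cos φ₂ , cos φ₁ · sin φ₂ − sin φ₁ · cos φ₂ · cos Δλ )
  = atan2(-0.48503, -0.67689) = -144.377° → normalised to [0°, 360°): 215.623°.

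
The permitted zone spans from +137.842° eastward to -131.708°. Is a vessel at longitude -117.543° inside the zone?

Band width going east from +137.842° to -131.708°: ((-131.708 − 137.842) mod 360) = 90.450°.
Offset of -117.543° east of the west edge: ((-117.543 − 137.842) mod 360) = 104.615°.
104.615° > 90.450° ⇒ outside.

No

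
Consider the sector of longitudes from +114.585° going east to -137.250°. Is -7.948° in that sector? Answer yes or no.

No

Band width going east from +114.585° to -137.250°: ((-137.250 − 114.585) mod 360) = 108.165°.
Offset of -7.948° east of the west edge: ((-7.948 − 114.585) mod 360) = 237.467°.
237.467° > 108.165° ⇒ outside.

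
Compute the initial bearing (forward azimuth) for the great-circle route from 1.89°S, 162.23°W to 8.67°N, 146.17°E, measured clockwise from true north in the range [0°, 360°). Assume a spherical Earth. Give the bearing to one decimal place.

Δλ = 146.17 − -162.23 = 308.40°; wrapped into (−180°, 180°]: -51.60°.
θ = atan2( sin Δλ · cos φ₂ , cos φ₁ · sin φ₂ − sin φ₁ · cos φ₂ · cos Δλ )
  = atan2(-0.77474, 0.17091) = -77.559° → normalised to [0°, 360°): 282.441°.

282.4°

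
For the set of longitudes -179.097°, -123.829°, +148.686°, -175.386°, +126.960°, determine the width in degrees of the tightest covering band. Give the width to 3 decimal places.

Sort the longitudes: -179.097°, -175.386°, -123.829°, +126.960°, +148.686°.
Eastward gaps between consecutive values (wrapping around): 3.711°, 51.557°, 250.789°, 21.726°, 32.217°.
Largest gap = 250.789° ⇒ minimal covering band is its complement: 360° − 250.789° = 109.211°.
Band runs from +126.960° eastward to -123.829°, crossing the antimeridian.

109.211°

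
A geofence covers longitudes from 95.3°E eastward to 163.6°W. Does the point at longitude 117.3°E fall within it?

Yes

Band width going east from +95.3° to -163.6°: ((-163.6 − 95.3) mod 360) = 101.1°.
Offset of +117.3° east of the west edge: ((117.3 − 95.3) mod 360) = 22.0°.
22.0° ≤ 101.1° ⇒ inside.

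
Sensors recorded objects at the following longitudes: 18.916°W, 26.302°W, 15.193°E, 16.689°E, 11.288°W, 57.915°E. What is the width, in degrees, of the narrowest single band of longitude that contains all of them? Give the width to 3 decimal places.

84.217°

Sort the longitudes: -26.302°, -18.916°, -11.288°, +15.193°, +16.689°, +57.915°.
Eastward gaps between consecutive values (wrapping around): 7.386°, 7.628°, 26.481°, 1.496°, 41.226°, 275.783°.
Largest gap = 275.783° ⇒ minimal covering band is its complement: 360° − 275.783° = 84.217°.
Band runs from -26.302° eastward to +57.915°.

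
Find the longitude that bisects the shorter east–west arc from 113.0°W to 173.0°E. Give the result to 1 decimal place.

Signed shortest Δλ from -113.0° to +173.0° is -74.0°.
Midpoint longitude = -113.0° + (-74.0°)/2 = -113.0° − 37.0° = -150.0°.
(The naïve average (-113.0 + +173.0)/2 = 30.0° is on the wrong side of the globe.)

150.0°W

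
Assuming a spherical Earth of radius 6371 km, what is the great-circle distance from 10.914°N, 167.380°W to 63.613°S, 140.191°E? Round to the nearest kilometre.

Δλ = 140.191 − -167.380 = 307.571°; wrapped into (−180°, 180°]: -52.429°.
Δφ = -63.613 − 10.914 = -74.527°.
a = sin²(Δφ/2) + cos φ₁ · cos φ₂ · sin²(Δλ/2) = 0.451760.
c = 2·atan2(√a, √(1−a)) = 1.47417 rad → d = 6371·c ≈ 9391.92 km.

9392 km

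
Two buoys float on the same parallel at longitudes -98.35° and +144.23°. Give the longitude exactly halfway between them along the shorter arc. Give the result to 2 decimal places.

Signed shortest Δλ from -98.35° to +144.23° is -117.42°.
Midpoint longitude = -98.35° + (-117.42°)/2 = -98.35° − 58.71° = -157.06°.
(The naïve average (-98.35 + +144.23)/2 = 22.94° is on the wrong side of the globe.)

-157.06°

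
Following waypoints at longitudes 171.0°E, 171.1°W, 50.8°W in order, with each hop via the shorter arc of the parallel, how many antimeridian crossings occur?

1

Leg 1: +171.0° → -171.1°, shortest Δλ = 17.9° (east) — crosses 180°.
Leg 2: -171.1° → -50.8°, shortest Δλ = 120.3° (east) — does not cross 180°.
Total crossings: 1.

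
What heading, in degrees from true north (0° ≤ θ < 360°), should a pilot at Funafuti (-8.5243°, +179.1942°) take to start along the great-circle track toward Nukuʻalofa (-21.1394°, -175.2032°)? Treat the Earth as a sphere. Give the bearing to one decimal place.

157.4°

Δλ = -175.2032 − 179.1942 = -354.3974°; wrapped into (−180°, 180°]: 5.6026°.
θ = atan2( sin Δλ · cos φ₂ , cos φ₁ · sin φ₂ − sin φ₁ · cos φ₂ · cos Δλ )
  = atan2(0.09106, -0.21906) = 157.429° → normalised to [0°, 360°): 157.429°.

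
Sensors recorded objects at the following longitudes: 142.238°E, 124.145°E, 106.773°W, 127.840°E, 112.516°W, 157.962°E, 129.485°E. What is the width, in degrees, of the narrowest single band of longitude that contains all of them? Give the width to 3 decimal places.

Sort the longitudes: -112.516°, -106.773°, +124.145°, +127.840°, +129.485°, +142.238°, +157.962°.
Eastward gaps between consecutive values (wrapping around): 5.743°, 230.918°, 3.695°, 1.645°, 12.753°, 15.724°, 89.522°.
Largest gap = 230.918° ⇒ minimal covering band is its complement: 360° − 230.918° = 129.082°.
Band runs from +124.145° eastward to -106.773°, crossing the antimeridian.

129.082°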